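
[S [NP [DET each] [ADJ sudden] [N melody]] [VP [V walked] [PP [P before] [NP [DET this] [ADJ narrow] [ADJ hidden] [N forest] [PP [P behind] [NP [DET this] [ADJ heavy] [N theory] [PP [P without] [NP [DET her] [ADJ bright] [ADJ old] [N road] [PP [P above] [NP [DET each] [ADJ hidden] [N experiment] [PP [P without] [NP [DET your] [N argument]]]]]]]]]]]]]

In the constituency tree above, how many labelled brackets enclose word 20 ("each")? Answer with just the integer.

11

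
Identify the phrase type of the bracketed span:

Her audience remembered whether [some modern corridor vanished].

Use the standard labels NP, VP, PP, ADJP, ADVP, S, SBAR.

The bracketed span "some modern corridor vanished" is headed by "vanished", making it a clause (S).

S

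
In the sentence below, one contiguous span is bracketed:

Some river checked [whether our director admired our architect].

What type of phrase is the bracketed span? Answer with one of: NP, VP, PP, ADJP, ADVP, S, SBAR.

SBAR

The bracketed span "whether our director admired our architect" is headed by "whether", making it a subordinate clause (SBAR).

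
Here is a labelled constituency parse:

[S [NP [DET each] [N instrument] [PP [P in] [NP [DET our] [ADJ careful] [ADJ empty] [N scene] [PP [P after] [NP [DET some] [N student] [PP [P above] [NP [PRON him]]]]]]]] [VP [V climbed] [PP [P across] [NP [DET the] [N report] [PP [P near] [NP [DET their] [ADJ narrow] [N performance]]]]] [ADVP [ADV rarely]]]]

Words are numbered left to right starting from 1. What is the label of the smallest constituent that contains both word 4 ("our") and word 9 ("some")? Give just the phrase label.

NP

Word 4 lies under S → NP → PP → NP → DET; word 9 lies under S → NP → PP → NP → PP → NP → DET. The lowest shared node is the NP.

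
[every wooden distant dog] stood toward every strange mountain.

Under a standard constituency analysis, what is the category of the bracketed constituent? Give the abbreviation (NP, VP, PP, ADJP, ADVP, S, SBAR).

The bracketed span "every wooden distant dog" is headed by "dog", making it a noun phrase (NP).

NP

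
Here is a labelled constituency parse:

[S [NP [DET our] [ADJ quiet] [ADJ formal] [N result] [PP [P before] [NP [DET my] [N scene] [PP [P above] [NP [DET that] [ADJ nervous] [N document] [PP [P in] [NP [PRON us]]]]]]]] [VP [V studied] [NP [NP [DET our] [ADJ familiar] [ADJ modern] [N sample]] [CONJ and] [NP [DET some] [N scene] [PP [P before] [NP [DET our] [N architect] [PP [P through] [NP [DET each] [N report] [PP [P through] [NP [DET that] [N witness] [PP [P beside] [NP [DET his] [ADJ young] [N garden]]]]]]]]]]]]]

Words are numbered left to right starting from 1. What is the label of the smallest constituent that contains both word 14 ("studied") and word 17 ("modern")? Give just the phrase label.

VP

Both words fall inside [VP studied our familiar modern sample and some scene before our architect through each report through that witness beside his young garden] (words 14–34), and no smaller constituent contains them both. Label: VP.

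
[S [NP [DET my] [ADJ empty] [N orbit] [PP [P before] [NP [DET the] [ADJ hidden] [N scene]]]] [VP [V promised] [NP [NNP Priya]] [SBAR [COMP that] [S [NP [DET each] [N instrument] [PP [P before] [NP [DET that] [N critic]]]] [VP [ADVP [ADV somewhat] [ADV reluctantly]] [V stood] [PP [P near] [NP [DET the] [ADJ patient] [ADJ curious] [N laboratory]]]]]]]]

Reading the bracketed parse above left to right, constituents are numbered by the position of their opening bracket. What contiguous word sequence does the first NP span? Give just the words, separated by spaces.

my empty orbit before the hidden scene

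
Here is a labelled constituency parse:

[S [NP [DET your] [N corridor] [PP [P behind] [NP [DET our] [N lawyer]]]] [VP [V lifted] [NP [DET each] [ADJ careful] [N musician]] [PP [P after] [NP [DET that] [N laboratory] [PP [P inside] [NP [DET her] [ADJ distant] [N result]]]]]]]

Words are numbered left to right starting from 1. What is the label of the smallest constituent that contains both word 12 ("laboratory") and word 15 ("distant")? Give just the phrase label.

NP

Both words fall inside [NP that laboratory inside her distant result] (words 11–16), and no smaller constituent contains them both. Label: NP.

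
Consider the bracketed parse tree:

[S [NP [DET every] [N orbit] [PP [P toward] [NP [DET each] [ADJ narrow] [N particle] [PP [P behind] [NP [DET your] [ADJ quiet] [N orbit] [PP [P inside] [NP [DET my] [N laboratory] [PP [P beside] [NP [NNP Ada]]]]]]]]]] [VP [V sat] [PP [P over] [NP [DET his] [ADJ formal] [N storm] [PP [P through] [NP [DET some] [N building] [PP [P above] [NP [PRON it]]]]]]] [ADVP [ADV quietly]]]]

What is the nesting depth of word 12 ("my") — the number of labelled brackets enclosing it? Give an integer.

9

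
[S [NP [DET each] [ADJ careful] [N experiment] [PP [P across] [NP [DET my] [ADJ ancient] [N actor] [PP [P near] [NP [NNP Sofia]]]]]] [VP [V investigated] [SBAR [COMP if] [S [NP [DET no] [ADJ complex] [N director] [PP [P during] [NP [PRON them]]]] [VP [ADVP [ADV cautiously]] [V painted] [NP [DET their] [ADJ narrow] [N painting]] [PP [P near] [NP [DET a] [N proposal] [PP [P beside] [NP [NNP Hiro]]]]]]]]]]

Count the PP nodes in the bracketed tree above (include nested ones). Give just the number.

The PP constituents are: [PP across my ancient actor near Sofia]; [PP near Sofia]; [PP during them]; [PP near a proposal beside Hiro]; [PP beside Hiro]. Total: 5.

5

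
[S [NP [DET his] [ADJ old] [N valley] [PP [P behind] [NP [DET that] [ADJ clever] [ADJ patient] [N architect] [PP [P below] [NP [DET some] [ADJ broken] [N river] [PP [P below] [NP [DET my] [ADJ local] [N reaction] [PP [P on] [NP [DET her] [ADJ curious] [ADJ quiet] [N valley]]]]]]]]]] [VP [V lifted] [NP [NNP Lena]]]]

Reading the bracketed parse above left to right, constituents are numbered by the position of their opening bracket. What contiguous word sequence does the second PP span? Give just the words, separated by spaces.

below some broken river below my local reaction on her curious quiet valley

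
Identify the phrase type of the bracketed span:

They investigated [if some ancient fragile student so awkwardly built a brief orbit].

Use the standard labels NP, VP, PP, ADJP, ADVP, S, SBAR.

SBAR

The span is built around the complementizer "if" — a subordinate clause (SBAR).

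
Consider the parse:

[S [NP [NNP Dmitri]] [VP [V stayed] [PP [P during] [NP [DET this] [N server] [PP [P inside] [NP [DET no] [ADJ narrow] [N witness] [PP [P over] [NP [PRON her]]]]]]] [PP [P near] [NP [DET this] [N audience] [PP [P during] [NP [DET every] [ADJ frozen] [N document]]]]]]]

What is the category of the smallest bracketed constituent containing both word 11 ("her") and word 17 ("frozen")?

VP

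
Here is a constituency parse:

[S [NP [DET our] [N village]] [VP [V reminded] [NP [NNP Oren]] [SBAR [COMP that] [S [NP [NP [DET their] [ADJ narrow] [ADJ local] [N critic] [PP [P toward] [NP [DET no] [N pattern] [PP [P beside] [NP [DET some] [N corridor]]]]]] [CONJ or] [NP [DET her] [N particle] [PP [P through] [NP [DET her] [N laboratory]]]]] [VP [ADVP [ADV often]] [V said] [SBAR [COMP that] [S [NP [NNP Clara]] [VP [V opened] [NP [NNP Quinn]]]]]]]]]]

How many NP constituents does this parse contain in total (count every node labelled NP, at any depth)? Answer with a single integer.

10

The NP constituents are: [NP our village]; [NP Oren]; [NP their narrow local critic toward no pattern beside some corridor or her particle through her laboratory]; [NP their narrow local critic toward no pattern beside some corridor]; [NP no pattern beside some corridor]; [NP some corridor] …. Total: 10.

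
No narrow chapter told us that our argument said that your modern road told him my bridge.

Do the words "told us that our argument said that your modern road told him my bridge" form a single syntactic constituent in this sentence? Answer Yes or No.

These words form the whole verb phrase headed by "told", so yes — one constituent.

Yes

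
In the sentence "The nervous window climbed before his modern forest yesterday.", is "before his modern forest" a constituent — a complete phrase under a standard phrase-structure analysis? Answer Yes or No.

Yes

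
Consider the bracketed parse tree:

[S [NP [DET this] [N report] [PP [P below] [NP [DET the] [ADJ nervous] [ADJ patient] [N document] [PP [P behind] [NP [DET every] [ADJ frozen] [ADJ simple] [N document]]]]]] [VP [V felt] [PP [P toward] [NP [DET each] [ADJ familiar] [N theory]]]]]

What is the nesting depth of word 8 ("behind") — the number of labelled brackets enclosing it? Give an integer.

Counting open brackets not yet closed at "behind": [S [NP [PP [NP [PP [P = 6.

6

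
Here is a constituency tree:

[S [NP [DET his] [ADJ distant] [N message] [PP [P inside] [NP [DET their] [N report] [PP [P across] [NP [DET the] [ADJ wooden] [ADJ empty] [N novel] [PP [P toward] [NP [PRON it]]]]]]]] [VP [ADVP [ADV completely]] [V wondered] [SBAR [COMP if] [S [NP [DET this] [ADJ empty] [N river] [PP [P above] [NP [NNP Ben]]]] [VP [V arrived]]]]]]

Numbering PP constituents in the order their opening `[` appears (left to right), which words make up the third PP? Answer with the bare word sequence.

Opening `[PP` markers occur at word positions 4, 7, 12, 20; the third of these opens the constituent [PP toward it].

toward it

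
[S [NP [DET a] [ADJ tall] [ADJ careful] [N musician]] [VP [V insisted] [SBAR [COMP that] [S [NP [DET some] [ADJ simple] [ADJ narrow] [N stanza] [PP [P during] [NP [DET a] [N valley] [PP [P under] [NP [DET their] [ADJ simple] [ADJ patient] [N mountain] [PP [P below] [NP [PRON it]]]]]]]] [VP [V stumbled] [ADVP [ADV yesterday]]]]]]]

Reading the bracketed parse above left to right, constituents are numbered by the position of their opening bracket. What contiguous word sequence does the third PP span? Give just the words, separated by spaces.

below it

The PP opening brackets appear, in order, over: "during a valley under their simple patient mountain below it"; "under their simple patient mountain below it"; "below it". The third one spans "below it".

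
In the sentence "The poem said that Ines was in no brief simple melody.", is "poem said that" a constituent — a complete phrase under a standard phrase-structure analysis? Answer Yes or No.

The sequence begins inside the noun phrase "the poem" and ends inside the verb phrase "said that Ines was in no brief simple melody"; it crosses a phrase boundary, so no single node in the tree spans exactly those words.

No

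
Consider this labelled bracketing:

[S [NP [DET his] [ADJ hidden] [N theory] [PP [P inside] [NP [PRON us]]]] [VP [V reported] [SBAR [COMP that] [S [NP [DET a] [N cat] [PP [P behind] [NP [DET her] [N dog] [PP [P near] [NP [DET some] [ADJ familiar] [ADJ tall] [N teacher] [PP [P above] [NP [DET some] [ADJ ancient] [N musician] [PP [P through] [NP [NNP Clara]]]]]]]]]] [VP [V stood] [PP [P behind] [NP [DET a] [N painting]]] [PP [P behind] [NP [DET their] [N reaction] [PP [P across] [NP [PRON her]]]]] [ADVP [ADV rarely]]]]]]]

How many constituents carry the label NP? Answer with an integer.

10

The NP constituents are: [NP his hidden theory inside us]; [NP us]; [NP a cat behind her dog near some familiar tall teacher above some ancient musician through Clara]; [NP her dog near some familiar tall teacher above some ancient musician through Clara]; [NP some familiar tall teacher above some ancient musician through Clara]; [NP some ancient musician through Clara] …. Total: 10.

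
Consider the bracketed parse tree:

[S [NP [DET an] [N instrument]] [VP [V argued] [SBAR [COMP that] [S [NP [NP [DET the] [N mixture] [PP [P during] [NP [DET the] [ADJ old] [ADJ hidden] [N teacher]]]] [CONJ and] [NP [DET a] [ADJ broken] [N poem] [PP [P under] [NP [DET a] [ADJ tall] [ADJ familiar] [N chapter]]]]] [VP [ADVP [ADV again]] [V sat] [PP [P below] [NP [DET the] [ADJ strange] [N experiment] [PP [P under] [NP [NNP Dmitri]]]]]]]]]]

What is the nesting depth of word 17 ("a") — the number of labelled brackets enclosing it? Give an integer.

9

Counting open brackets not yet closed at "a": [S [VP [SBAR [S [NP [NP [PP [NP [DET = 9.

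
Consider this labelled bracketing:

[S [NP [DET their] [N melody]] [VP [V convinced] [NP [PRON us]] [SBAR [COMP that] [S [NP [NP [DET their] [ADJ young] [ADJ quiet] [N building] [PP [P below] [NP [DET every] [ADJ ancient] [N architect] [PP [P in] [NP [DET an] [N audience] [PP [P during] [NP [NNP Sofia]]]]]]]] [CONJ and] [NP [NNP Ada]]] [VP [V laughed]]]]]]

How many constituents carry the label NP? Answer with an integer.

8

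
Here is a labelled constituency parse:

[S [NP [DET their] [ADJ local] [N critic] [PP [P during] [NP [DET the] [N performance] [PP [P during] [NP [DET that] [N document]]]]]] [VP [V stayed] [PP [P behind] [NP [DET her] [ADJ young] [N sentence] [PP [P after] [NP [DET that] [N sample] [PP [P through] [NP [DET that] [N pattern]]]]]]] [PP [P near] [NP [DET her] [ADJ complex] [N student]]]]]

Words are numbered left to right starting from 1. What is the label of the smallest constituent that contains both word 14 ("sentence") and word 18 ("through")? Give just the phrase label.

The smallest bracket enclosing both words is [NP her young sentence after that sample through that pattern], so the label is NP.

NP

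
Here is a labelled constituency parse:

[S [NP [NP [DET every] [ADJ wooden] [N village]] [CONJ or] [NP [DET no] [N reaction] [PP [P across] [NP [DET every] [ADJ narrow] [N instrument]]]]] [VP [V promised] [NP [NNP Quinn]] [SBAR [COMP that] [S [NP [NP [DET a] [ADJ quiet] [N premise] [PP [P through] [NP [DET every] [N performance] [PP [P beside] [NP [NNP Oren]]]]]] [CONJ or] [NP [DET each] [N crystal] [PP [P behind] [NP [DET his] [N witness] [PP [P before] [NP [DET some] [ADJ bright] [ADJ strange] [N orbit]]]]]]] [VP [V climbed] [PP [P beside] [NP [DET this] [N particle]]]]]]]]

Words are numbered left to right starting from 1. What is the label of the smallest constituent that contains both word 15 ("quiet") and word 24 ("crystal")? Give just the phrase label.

NP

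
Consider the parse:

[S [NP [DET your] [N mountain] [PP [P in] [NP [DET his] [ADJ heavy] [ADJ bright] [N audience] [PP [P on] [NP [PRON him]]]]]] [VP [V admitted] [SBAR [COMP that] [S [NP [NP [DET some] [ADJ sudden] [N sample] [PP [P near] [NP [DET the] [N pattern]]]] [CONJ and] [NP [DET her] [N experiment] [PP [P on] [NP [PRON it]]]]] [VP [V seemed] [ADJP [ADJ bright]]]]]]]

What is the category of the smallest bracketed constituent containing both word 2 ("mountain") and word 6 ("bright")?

NP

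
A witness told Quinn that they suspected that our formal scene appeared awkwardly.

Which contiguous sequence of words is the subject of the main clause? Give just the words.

The subject of the main clause is the NP immediately before the verb "told": "a witness".

a witness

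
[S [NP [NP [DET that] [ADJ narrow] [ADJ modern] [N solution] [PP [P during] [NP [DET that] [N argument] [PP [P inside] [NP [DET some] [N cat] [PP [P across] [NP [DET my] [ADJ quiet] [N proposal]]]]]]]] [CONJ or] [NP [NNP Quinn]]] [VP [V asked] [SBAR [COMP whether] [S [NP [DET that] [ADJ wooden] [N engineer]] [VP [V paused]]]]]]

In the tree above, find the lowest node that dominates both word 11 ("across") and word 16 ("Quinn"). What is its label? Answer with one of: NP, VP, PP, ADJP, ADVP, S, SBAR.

Both words fall inside [NP that narrow modern solution during that argument inside some cat across my quiet proposal or Quinn] (words 1–16), and no smaller constituent contains them both. Label: NP.

NP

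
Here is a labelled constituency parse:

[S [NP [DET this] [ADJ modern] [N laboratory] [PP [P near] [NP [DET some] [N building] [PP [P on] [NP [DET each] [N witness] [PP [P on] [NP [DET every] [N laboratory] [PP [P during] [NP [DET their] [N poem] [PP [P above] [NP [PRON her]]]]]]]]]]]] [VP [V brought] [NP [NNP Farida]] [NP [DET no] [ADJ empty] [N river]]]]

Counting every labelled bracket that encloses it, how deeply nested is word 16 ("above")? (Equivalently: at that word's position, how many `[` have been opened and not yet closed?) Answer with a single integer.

12

Counting open brackets not yet closed at "above": [S [NP [PP [NP [PP [NP [PP [NP [PP [NP [PP [P = 12.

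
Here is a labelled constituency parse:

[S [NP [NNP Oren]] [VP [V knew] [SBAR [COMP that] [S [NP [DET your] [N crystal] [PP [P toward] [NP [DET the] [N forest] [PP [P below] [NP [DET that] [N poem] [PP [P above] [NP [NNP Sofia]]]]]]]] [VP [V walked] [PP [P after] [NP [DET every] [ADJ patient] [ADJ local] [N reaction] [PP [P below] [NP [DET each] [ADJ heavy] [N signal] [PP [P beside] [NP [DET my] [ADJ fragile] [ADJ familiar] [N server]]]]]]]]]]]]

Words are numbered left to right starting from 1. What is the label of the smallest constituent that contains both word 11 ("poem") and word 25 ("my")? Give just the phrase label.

Word 11 lies under S → VP → SBAR → S → NP → PP → NP → PP → NP → N; word 25 lies under S → VP → SBAR → S → VP → PP → NP → PP → NP → PP → NP → DET. The lowest shared node is the S.

S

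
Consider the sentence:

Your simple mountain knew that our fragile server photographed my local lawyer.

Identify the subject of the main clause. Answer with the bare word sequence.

In the main clause the verb is "knew"; the NP preceding it, "your simple mountain", is the subject.

your simple mountain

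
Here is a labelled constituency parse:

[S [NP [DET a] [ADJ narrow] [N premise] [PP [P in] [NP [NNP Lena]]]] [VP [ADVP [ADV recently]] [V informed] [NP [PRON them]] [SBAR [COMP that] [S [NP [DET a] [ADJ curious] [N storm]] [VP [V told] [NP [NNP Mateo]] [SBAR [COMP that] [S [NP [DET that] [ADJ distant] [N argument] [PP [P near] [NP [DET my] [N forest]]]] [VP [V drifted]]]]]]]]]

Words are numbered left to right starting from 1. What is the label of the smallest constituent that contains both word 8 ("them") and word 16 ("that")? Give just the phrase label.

VP

The smallest bracket enclosing both words is [VP recently informed them that a curious storm told Mateo that that distant argument near my forest drifted], so the label is VP.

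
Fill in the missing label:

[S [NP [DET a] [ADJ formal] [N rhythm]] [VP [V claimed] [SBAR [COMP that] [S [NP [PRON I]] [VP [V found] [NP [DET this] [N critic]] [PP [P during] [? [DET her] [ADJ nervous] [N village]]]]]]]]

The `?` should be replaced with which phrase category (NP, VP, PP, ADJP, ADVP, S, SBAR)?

NP

Looking at what the `?` directly dominates — DET 'her', ADJ 'nervous', N 'village' — this is a noun phrase (NP).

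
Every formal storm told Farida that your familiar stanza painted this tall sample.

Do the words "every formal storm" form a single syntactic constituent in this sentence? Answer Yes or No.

Yes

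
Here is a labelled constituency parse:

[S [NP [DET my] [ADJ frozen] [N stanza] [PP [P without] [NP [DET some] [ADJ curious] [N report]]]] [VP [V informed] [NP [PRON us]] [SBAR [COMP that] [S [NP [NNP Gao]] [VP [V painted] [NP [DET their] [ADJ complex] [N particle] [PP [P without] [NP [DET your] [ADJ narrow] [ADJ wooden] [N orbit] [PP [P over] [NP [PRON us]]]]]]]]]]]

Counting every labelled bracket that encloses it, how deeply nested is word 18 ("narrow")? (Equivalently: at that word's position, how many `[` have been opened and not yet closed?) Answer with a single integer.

Path from the root down to the word: S → VP → SBAR → S → VP → NP → PP → NP → ADJ. That is 9 enclosing brackets.

9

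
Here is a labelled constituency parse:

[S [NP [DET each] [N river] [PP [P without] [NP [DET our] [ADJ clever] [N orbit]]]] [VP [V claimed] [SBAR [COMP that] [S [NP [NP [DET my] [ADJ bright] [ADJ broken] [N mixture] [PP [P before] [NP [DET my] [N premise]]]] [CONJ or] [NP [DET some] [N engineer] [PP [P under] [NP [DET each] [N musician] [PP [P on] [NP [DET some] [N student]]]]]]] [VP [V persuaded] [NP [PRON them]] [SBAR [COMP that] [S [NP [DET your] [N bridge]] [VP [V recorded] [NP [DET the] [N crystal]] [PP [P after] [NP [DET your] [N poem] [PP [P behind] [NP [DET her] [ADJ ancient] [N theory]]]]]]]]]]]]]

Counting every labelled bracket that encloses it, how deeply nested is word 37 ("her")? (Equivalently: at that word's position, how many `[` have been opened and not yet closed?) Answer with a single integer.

Counting open brackets not yet closed at "her": [S [VP [SBAR [S [VP [SBAR [S [VP [PP [NP [PP [NP [DET = 13.

13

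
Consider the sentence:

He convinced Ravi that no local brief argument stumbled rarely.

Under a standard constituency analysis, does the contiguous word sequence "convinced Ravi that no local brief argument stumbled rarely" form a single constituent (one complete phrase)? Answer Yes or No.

Yes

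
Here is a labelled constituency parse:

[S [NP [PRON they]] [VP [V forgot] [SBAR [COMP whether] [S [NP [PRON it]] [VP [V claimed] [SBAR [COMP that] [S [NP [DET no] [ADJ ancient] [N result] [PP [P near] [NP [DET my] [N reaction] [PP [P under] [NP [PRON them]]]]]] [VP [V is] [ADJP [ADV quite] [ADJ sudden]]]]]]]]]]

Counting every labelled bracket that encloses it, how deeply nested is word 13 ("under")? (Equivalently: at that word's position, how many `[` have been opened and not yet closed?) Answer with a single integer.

12

Counting open brackets not yet closed at "under": [S [VP [SBAR [S [VP [SBAR [S [NP [PP [NP [PP [P = 12.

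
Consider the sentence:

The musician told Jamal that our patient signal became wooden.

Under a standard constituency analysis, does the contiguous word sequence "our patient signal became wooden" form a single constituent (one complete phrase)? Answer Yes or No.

The sequence corresponds to a single S node — the clause "our patient signal became wooden".

Yes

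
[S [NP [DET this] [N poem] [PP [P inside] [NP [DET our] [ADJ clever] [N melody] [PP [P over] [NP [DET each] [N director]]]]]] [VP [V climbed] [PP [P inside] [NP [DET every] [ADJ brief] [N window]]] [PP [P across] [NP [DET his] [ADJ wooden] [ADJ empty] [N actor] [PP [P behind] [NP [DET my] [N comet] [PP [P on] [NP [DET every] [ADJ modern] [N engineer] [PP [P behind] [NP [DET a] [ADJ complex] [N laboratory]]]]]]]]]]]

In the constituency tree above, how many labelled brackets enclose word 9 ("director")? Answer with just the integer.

Path from the root down to the word: S → NP → PP → NP → PP → NP → N. That is 7 enclosing brackets.

7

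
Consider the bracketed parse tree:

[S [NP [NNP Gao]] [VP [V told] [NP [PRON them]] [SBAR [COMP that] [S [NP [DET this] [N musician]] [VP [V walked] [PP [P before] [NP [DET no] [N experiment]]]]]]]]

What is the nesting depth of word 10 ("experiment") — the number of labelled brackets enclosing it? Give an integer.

8

Counting open brackets not yet closed at "experiment": [S [VP [SBAR [S [VP [PP [NP [N = 8.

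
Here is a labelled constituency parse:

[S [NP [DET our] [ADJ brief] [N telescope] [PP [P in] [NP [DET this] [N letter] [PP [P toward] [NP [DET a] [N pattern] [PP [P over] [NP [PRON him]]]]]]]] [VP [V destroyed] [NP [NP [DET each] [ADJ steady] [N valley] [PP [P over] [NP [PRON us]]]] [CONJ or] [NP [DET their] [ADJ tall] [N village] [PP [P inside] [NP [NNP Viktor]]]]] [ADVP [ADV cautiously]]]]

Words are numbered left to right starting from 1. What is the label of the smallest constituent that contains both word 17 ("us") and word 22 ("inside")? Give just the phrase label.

Both words fall inside [NP each steady valley over us or their tall village inside Viktor] (words 13–23), and no smaller constituent contains them both. Label: NP.

NP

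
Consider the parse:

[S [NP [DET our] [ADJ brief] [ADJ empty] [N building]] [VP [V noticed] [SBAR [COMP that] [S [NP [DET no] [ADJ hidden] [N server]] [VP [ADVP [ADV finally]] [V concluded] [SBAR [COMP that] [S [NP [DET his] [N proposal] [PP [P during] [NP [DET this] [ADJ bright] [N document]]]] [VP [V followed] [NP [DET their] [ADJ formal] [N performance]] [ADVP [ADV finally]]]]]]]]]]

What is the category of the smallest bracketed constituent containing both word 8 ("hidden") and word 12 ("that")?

S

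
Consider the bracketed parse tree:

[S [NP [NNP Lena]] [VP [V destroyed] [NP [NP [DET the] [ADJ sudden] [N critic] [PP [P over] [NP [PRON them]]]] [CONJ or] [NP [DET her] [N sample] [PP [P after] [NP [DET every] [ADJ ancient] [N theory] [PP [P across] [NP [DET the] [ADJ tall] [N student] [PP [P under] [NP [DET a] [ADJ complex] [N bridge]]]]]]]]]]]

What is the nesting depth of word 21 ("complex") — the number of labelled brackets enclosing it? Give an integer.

11

Counting open brackets not yet closed at "complex": [S [VP [NP [NP [PP [NP [PP [NP [PP [NP [ADJ = 11.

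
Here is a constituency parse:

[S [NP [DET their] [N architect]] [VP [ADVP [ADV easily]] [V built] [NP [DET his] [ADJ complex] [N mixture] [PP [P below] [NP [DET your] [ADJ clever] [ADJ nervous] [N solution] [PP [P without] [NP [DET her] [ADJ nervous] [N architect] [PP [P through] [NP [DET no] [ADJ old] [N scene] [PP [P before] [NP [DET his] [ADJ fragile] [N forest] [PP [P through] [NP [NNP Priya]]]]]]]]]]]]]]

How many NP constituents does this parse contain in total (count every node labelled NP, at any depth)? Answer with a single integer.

7

The NP constituents are: [NP their architect]; [NP his complex mixture below your clever nervous solution without her nervous architect through no old scene before his fragile forest through Priya]; [NP your clever nervous solution without her nervous architect through no old scene before his fragile forest through Priya]; [NP her nervous architect through no old scene before his fragile forest through Priya]; [NP no old scene before his fragile forest through Priya]; [NP his fragile forest through Priya] …. Total: 7.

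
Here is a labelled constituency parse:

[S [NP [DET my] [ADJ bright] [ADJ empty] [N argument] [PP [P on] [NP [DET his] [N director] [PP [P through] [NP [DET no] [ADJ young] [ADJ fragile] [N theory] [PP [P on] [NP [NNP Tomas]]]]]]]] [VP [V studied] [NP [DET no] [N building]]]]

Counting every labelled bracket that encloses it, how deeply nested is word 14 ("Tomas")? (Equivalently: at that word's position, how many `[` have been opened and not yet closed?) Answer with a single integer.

Counting open brackets not yet closed at "Tomas": [S [NP [PP [NP [PP [NP [PP [NP [NNP = 9.

9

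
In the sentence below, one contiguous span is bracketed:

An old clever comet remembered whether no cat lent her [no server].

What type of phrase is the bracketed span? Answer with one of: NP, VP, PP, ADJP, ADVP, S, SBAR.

The bracketed span "no server" is headed by "server", making it a noun phrase (NP).

NP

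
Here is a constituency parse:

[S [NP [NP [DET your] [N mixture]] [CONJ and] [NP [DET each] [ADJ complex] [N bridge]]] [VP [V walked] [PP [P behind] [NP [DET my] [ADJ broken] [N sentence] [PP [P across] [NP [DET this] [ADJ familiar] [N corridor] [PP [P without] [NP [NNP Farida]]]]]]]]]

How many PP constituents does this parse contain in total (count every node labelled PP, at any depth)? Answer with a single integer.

3

Listing each PP by its span: [PP behind my broken sentence across this familiar corridor without Farida]; [PP across this familiar corridor without Farida]; [PP without Farida] — that makes 3.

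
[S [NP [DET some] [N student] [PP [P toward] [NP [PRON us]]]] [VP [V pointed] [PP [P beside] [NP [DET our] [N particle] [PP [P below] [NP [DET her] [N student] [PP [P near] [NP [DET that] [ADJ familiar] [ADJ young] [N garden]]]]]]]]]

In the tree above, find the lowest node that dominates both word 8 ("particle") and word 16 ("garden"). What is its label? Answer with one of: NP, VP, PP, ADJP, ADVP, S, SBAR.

Word 8 lies under S → VP → PP → NP → N; word 16 lies under S → VP → PP → NP → PP → NP → PP → NP → N. The lowest shared node is the NP.

NP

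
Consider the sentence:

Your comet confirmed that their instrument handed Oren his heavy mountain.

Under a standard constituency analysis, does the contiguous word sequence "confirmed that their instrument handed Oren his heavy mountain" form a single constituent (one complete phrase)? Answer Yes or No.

Yes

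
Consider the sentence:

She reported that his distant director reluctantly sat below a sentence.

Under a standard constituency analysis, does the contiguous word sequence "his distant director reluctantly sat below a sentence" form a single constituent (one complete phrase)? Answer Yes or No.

Yes

These words form the whole clause headed by "sat", so yes — one constituent.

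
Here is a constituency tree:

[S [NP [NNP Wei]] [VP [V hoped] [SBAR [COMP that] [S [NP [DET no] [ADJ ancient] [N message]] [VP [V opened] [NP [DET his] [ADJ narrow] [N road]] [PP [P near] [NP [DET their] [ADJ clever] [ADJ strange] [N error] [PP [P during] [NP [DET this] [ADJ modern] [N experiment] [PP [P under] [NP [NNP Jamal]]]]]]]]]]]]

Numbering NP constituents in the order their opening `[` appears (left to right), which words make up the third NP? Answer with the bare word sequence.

his narrow road

Opening `[NP` markers occur at word positions 1, 4, 8, 12, 17, 21; the third of these opens the constituent [NP his narrow road].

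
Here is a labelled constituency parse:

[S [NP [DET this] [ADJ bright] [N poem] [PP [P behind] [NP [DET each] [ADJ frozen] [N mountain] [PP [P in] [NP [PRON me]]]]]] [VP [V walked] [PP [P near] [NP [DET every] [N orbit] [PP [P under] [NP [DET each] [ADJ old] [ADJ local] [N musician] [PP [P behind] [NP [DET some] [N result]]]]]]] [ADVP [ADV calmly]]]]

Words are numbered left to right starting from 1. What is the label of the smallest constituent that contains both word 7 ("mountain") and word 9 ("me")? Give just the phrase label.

NP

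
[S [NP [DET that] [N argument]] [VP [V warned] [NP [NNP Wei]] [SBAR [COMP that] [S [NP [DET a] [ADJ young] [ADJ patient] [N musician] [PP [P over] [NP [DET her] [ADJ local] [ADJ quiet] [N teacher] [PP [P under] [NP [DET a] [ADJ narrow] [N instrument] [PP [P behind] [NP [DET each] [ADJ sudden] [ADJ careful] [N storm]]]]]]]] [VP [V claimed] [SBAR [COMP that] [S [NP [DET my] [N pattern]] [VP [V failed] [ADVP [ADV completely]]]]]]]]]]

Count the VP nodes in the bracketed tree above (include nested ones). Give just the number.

The VP constituents are: [VP warned Wei that a young patient musician over her local quiet teacher under a narrow instrument behind each sudden careful storm claimed that my pattern failed completely]; [VP claimed that my pattern failed completely]; [VP failed completely]. Total: 3.

3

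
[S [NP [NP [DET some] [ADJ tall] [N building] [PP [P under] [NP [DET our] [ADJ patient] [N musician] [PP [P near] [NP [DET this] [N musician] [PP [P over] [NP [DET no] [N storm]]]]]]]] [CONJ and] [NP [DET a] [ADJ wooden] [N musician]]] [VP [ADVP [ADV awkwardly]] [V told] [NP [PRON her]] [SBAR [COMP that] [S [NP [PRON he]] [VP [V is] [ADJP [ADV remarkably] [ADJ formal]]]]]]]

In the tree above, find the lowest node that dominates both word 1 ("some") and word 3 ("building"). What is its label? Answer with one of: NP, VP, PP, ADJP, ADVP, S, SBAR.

NP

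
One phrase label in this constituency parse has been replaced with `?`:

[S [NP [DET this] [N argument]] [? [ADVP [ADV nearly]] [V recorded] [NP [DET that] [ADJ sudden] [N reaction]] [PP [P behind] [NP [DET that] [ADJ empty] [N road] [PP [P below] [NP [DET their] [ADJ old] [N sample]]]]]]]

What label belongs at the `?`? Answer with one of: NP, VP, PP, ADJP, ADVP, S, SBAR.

VP

A constituent whose immediate children are ADVP, V 'recorded', NP, PP is a verb phrase: VP.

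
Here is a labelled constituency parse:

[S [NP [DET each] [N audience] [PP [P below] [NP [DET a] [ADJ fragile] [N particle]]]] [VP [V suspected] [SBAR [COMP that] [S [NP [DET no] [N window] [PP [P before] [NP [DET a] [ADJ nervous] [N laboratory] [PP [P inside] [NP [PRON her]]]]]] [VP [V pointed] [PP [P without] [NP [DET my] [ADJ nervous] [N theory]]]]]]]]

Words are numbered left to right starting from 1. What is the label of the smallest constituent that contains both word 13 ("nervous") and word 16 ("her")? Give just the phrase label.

Both words fall inside [NP a nervous laboratory inside her] (words 12–16), and no smaller constituent contains them both. Label: NP.

NP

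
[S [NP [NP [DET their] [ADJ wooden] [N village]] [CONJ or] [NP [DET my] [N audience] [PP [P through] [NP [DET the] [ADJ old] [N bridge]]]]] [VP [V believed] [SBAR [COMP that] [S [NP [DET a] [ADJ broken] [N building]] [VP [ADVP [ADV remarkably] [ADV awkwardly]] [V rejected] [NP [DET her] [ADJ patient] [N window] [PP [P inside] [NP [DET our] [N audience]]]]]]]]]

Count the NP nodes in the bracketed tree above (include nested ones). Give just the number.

7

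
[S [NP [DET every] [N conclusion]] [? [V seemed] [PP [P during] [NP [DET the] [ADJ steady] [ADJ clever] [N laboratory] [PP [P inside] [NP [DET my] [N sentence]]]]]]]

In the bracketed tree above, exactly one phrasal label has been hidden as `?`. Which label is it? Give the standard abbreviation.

Looking at what the `?` directly dominates — V 'seemed', PP — this is a verb phrase (VP).

VP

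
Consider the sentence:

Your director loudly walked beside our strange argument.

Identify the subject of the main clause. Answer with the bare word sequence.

your director

"your director" is the NP that combines with the VP headed by "walked" to form the main clause — the subject.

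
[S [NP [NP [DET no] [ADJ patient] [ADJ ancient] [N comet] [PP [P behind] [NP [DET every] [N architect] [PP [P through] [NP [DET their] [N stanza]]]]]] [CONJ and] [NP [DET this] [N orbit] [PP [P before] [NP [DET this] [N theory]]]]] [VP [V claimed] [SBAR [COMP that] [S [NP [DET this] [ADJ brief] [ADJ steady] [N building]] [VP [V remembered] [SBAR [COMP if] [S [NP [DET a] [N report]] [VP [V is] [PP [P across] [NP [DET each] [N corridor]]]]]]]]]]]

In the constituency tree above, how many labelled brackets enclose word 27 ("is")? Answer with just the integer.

The word sits inside V, which is inside VP, inside S, inside SBAR, inside VP, inside S, inside SBAR, inside VP, inside S — 9 brackets in all.

9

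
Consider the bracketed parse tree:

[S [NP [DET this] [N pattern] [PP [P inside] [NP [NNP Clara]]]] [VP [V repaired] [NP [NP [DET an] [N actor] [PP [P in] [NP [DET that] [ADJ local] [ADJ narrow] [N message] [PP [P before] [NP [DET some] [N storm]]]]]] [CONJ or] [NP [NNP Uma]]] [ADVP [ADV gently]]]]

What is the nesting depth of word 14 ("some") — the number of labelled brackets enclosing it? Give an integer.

Counting open brackets not yet closed at "some": [S [VP [NP [NP [PP [NP [PP [NP [DET = 9.

9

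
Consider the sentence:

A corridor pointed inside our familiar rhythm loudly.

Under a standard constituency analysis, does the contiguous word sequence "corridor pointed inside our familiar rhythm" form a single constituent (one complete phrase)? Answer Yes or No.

The sequence begins inside the noun phrase "a corridor" and ends inside the verb phrase "pointed inside our familiar rhythm loudly"; it crosses a phrase boundary, so no single node in the tree spans exactly those words.

No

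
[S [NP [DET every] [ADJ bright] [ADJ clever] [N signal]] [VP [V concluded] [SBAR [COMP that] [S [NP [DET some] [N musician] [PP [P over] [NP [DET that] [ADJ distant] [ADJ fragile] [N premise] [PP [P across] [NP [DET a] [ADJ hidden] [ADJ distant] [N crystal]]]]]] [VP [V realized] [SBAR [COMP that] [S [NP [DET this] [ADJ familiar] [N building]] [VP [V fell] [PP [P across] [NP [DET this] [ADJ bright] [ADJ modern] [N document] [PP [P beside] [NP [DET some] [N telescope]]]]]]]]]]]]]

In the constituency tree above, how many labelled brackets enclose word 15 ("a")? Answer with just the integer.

10

The word sits inside DET, which is inside NP, inside PP, inside NP, inside PP, inside NP, inside S, inside SBAR, inside VP, inside S — 10 brackets in all.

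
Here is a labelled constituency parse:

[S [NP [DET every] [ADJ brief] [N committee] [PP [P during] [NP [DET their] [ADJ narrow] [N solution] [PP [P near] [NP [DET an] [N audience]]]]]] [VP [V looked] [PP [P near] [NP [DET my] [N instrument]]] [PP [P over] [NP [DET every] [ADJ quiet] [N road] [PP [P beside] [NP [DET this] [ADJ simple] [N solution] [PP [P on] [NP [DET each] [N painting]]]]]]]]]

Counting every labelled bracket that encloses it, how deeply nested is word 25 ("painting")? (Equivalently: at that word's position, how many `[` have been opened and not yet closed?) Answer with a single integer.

9

Counting open brackets not yet closed at "painting": [S [VP [PP [NP [PP [NP [PP [NP [N = 9.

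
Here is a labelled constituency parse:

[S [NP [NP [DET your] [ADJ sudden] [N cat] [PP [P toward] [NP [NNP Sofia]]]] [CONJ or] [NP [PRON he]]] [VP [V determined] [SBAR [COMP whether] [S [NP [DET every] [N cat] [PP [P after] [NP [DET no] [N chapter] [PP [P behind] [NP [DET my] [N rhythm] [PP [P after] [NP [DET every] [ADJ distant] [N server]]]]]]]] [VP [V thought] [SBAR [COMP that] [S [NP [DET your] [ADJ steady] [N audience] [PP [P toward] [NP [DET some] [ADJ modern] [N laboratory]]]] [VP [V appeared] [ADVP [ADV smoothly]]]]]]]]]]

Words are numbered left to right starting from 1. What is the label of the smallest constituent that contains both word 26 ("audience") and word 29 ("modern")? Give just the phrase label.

Both words fall inside [NP your steady audience toward some modern laboratory] (words 24–30), and no smaller constituent contains them both. Label: NP.

NP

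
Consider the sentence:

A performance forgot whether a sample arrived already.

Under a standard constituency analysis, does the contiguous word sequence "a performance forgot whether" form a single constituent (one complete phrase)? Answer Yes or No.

No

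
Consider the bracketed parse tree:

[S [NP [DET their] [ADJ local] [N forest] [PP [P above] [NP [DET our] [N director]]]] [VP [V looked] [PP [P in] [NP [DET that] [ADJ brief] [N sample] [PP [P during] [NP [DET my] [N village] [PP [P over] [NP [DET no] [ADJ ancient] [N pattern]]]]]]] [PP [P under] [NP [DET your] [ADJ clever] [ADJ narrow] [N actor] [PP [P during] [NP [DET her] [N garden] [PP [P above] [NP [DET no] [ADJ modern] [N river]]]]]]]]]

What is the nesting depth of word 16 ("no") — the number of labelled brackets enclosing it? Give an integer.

Path from the root down to the word: S → VP → PP → NP → PP → NP → PP → NP → DET. That is 9 enclosing brackets.

9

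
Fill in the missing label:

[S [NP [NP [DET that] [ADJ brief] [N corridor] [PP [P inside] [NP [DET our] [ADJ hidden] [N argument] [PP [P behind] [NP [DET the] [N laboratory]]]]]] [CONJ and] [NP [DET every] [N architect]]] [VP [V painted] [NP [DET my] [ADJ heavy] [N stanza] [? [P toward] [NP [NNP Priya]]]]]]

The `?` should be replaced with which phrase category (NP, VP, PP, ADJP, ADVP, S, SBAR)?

Looking at what the `?` directly dominates — P 'toward', NP — this is a prepositional phrase (PP).

PP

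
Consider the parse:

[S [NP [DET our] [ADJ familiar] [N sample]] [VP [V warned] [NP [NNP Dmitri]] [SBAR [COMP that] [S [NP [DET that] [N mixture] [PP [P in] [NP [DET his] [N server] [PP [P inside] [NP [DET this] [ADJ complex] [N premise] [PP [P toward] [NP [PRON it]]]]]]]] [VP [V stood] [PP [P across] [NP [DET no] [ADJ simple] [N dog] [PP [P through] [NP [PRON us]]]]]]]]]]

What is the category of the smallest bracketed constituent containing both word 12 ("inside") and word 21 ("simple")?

S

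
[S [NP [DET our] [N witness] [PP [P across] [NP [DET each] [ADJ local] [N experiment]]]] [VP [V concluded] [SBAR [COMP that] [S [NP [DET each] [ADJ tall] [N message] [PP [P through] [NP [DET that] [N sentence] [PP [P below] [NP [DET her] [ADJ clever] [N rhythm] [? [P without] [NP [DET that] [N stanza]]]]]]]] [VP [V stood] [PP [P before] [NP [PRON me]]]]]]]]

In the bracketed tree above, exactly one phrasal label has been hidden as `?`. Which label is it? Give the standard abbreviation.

PP

The `?` node immediately contains: P 'without', NP. That is the internal structure of a prepositional phrase, so the label is PP.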